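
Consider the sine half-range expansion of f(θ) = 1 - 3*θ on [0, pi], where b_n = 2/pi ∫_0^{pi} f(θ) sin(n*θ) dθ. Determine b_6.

b_6 = 2/pi ∫_0^{pi} (1 - 3*θ) sin(6*θ) dθ.
Integrating by parts (boundary term plus one more integral), an antiderivative of (1 - 3*θ) sin(6*θ) is θ*cos(6*θ)/2 - sin(6*θ)/12 - cos(6*θ)/6; evaluating from 0 to pi: ∫_{0}^{pi} (1 - 3*θ) sin(6*θ) dθ = (-1/6 + pi/2) - (-1/6) = pi/2.
Hence b_6 = (2/pi)·(pi/2) = 1.

1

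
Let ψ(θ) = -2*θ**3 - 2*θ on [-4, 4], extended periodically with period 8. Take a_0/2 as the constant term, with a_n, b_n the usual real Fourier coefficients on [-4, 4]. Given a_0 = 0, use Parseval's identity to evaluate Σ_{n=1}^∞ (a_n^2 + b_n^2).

Parseval: a_0^2/2 + Σ_{n≥1} (a_n^2+b_n^2) = 1/4 ∫_{-4}^{4} ψ(θ)^2 dθ = 582016/105.
Subtract a_0^2/2 = 0: Σ (a_n^2+b_n^2) = 582016/105.

582016/105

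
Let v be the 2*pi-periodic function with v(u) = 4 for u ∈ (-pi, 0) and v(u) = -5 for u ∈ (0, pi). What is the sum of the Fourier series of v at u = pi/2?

-5

v is continuous at u = pi/2 with value -5, so the series converges to -5 there.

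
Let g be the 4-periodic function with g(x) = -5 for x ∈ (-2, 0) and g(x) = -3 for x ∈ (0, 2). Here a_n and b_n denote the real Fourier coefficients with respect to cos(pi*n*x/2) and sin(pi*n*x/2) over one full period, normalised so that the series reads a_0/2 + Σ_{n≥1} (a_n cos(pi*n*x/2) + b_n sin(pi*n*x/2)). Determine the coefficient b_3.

b_3 = 1/2 ∫_{-2}^{2} g(x) sin(3*pi*x/2) dx.
Split the integral at the breakpoints.
Directly, an antiderivative of (-5) sin(3*pi*x/2) is 10*cos(3*pi*x/2)/(3*pi); evaluating from -2 to 0: ∫_{-2}^{0} (-5) sin(3*pi*x/2) dx = (10/(3*pi)) - (-10/(3*pi)) = 20/(3*pi).
Directly, an antiderivative of (-3) sin(3*pi*x/2) is 2*cos(3*pi*x/2)/pi; evaluating from 0 to 2: ∫_{0}^{2} (-3) sin(3*pi*x/2) dx = (-2/pi) - (2/pi) = -4/pi.
Summing the pieces and multiplying by (1/2) gives b_3 = 4/(3*pi).

4/(3*pi)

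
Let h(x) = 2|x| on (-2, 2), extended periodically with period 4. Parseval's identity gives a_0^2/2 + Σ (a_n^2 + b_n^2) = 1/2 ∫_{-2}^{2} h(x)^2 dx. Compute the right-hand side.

1/2 ∫_{-2}^{2} h(x)^2 dx = 1/2 · (64/3) = 32/3.

32/3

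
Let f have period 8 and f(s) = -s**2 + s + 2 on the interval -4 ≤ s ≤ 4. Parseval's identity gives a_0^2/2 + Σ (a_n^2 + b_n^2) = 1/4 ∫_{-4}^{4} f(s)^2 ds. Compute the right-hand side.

392/5

1/4 ∫_{-4}^{4} f(s)^2 ds = 1/4 · (1568/5) = 392/5.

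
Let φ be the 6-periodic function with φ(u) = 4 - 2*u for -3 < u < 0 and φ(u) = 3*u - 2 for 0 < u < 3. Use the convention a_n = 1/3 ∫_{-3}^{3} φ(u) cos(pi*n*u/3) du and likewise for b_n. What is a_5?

a_5 = 1/3 ∫_{-3}^{3} φ(u) cos(5*pi*u/3) du.
Split the integral at the breakpoints.
Integrating by parts (boundary term plus one more integral), an antiderivative of (4 - 2*u) cos(5*pi*u/3) is -6*u*sin(5*pi*u/3)/(5*pi) + 12*sin(5*pi*u/3)/(5*pi) - 18*cos(5*pi*u/3)/(25*pi**2); evaluating from -3 to 0: ∫_{-3}^{0} (4 - 2*u) cos(5*pi*u/3) du = (-18/(25*pi**2)) - (18/(25*pi**2)) = -36/(25*pi**2).
Integrating by parts (boundary term plus one more integral), an antiderivative of (3*u - 2) cos(5*pi*u/3) is 9*u*sin(5*pi*u/3)/(5*pi) - 6*sin(5*pi*u/3)/(5*pi) + 27*cos(5*pi*u/3)/(25*pi**2); evaluating from 0 to 3: ∫_{0}^{3} (3*u - 2) cos(5*pi*u/3) du = (-27/(25*pi**2)) - (27/(25*pi**2)) = -54/(25*pi**2).
Summing the pieces and multiplying by (1/3) gives a_5 = -6/(5*pi**2).

-6/(5*pi**2)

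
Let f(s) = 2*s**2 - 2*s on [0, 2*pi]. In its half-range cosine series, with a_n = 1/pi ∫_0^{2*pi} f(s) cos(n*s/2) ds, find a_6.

a_6 = 1/pi ∫_0^{2*pi} (2*s**2 - 2*s) cos(3*s) ds.
Integrating by parts twice (tabular method), an antiderivative of (2*s**2 - 2*s) cos(3*s) is 2*s**2*sin(3*s)/3 - 2*s*sin(3*s)/3 + 4*s*cos(3*s)/9 - 4*sin(3*s)/27 - 2*cos(3*s)/9; evaluating from 0 to 2*pi: ∫_{0}^{2*pi} (2*s**2 - 2*s) cos(3*s) ds = (-2/9 + 8*pi/9) - (-2/9) = 8*pi/9.
Hence a_6 = (1/pi)·(8*pi/9) = 8/9.

8/9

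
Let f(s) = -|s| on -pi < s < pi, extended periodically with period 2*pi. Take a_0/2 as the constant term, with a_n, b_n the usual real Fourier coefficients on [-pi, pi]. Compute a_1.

a_1 = 1/pi ∫_{-pi}^{pi} f(s) cos(s) ds.
f is even and cos(s) is even, so the integrand is even and a_1 = 2/pi ∫_0^{pi} f(s) cos(s) ds.
Integrating by parts (boundary term plus one more integral), an antiderivative of (-s) cos(s) is -s*sin(s) - cos(s); evaluating from 0 to pi: ∫_{0}^{pi} (-s) cos(s) ds = (1) - (-1) = 2.
Hence a_1 = (2/pi)·(2) = 4/pi.

4/pi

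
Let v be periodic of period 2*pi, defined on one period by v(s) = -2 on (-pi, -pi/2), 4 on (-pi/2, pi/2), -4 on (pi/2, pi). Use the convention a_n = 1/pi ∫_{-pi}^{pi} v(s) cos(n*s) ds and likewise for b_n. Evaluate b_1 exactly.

b_1 = 1/pi ∫_{-pi}^{pi} v(s) sin(s) ds.
Split the integral at the breakpoints.
Directly, an antiderivative of (-2) sin(s) is 2*cos(s); evaluating from -pi to -pi/2: ∫_{-pi}^{-pi/2} (-2) sin(s) ds = (0) - (-2) = 2.
Directly, an antiderivative of (4) sin(s) is -4*cos(s); evaluating from -pi/2 to pi/2: ∫_{-pi/2}^{pi/2} (4) sin(s) ds = (0) - (0) = 0.
Directly, an antiderivative of (-4) sin(s) is 4*cos(s); evaluating from pi/2 to pi: ∫_{pi/2}^{pi} (-4) sin(s) ds = (-4) - (0) = -4.
Summing the pieces and multiplying by (1/pi) gives b_1 = -2/pi.

-2/pi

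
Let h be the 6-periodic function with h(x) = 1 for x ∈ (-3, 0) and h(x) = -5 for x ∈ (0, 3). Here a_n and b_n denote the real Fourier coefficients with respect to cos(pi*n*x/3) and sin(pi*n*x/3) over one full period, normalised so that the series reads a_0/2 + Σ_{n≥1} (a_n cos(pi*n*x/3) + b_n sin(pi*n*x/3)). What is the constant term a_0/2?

-2

a_0 = 1/3 ∫_{-3}^{3} h(x) dx = 1/3 · (-12) = -4.
So the constant term a_0/2 = -2.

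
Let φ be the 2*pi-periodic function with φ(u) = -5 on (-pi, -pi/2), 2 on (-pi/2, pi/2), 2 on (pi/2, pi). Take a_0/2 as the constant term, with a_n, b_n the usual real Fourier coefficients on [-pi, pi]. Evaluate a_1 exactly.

a_1 = 1/pi ∫_{-pi}^{pi} φ(u) cos(u) du.
Split the integral at the breakpoints.
Directly, an antiderivative of (-5) cos(u) is -5*sin(u); evaluating from -pi to -pi/2: ∫_{-pi}^{-pi/2} (-5) cos(u) du = (5) - (0) = 5.
Directly, an antiderivative of (2) cos(u) is 2*sin(u); evaluating from -pi/2 to pi/2: ∫_{-pi/2}^{pi/2} (2) cos(u) du = (2) - (-2) = 4.
Directly, an antiderivative of (2) cos(u) is 2*sin(u); evaluating from pi/2 to pi: ∫_{pi/2}^{pi} (2) cos(u) du = (0) - (2) = -2.
Summing the pieces and multiplying by (1/pi) gives a_1 = 7/pi.

7/pi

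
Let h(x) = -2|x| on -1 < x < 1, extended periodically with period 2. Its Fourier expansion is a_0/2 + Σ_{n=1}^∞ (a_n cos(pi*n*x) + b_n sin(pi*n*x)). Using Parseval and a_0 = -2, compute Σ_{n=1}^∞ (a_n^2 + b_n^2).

2/3

Parseval: a_0^2/2 + Σ_{n≥1} (a_n^2+b_n^2) = ∫_{-1}^{1} h(x)^2 dx = 8/3.
Subtract a_0^2/2 = 2: Σ (a_n^2+b_n^2) = 2/3.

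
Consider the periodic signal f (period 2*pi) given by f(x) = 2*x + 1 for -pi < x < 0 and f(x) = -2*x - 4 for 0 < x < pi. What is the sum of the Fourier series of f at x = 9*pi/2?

-4 - pi

x = 9*pi/2 differs from x = pi/2 by 2 full period(s), and the series is 2*pi-periodic.
f is continuous at x = pi/2 with value -4 - pi, so the series converges to -4 - pi there.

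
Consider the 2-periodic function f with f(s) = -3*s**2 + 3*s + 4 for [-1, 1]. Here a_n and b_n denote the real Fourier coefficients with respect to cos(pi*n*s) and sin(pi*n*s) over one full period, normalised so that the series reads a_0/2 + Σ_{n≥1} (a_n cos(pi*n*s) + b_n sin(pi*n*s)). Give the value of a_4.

-3/(4*pi**2)

a_4 = ∫_{-1}^{1} f(s) cos(4*pi*s) ds.
Integrating by parts twice (tabular method), an antiderivative of (-3*s**2 + 3*s + 4) cos(4*pi*s) is -3*s**2*sin(4*pi*s)/(4*pi) + 3*s*sin(4*pi*s)/(4*pi) - 3*s*cos(4*pi*s)/(8*pi**2) + 3*sin(4*pi*s)/(32*pi**3) + sin(4*pi*s)/pi + 3*cos(4*pi*s)/(16*pi**2); evaluating from -1 to 1: ∫_{-1}^{1} (-3*s**2 + 3*s + 4) cos(4*pi*s) ds = (-3/(16*pi**2)) - (9/(16*pi**2)) = -3/(4*pi**2).
Hence a_4 = -3/(4*pi**2).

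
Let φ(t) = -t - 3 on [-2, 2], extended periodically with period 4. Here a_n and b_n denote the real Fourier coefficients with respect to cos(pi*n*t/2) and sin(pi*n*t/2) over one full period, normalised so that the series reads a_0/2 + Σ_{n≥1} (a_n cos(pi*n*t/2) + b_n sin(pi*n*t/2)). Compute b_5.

b_5 = 1/2 ∫_{-2}^{2} φ(t) sin(5*pi*t/2) dt.
Integrating by parts (boundary term plus one more integral), an antiderivative of (-t - 3) sin(5*pi*t/2) is 2*t*cos(5*pi*t/2)/(5*pi) - 4*sin(5*pi*t/2)/(25*pi**2) + 6*cos(5*pi*t/2)/(5*pi); evaluating from -2 to 2: ∫_{-2}^{2} (-t - 3) sin(5*pi*t/2) dt = (-2/pi) - (-2/(5*pi)) = -8/(5*pi).
Hence b_5 = (1/2)·(-8/(5*pi)) = -4/(5*pi).

-4/(5*pi)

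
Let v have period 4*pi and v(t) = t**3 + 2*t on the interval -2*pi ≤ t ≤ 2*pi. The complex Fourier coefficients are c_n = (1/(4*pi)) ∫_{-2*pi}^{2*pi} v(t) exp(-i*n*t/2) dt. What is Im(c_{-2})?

Since v is real-valued, Im(c_{-2}) = -(1/(4*pi)) ∫_{-2*pi}^{2*pi} v(t) sin(-t) dt = b_{2}/2.
v is odd and sin(-t) is odd, so the integrand is even: ∫_{-2*pi}^{2*pi} v(t) sin(-t) dt = 2∫_0^{2*pi} v(t) sin(-t) dt.
Integrating by parts three times (tabular method), an antiderivative of (t**3 + 2*t) sin(-t) is t**3*cos(t) - 3*t**2*sin(t) - 4*t*cos(t) + 4*sin(t); evaluating from 0 to 2*pi: ∫_{0}^{2*pi} (t**3 + 2*t) sin(-t) dt = (8*pi*(-1 + pi**2)) - (0) = 8*pi*(-1 + pi**2).
So ∫_{-2*pi}^{2*pi} v(t) sin(-t) dt = 16*pi*(-1 + pi**2).
Hence Im(c_{-2}) = (-1/(4*pi))·(16*pi*(-1 + pi**2)) = 4 - 4*pi**2.

4 - 4*pi**2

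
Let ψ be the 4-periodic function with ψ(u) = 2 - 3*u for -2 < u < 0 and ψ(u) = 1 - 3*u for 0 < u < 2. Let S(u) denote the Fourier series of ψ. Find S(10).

u = 10 differs from u = 2 by 2 full period(s), and the series is 4-periodic.
At u = 2 the one-sided limits are ψ(2^-) = -5 and ψ(2^+) = 8.
By Dirichlet's theorem the series converges to their average, [(-5) + (8)]/2 = 3/2.

3/2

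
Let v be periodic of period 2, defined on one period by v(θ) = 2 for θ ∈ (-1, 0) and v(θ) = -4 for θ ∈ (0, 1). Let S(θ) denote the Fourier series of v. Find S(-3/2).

-4

θ = -3/2 differs from θ = 1/2 by -1 full period(s), and the series is 2-periodic.
v is continuous at θ = 1/2 with value -4, so the series converges to -4 there.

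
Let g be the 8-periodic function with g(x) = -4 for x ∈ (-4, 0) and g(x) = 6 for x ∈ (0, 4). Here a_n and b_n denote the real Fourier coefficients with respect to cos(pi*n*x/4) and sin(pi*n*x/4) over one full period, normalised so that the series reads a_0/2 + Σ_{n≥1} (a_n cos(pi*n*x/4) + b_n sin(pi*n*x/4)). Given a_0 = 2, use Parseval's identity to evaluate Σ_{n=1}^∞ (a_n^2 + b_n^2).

Parseval: a_0^2/2 + Σ_{n≥1} (a_n^2+b_n^2) = 1/4 ∫_{-4}^{4} g(x)^2 dx = 52.
Subtract a_0^2/2 = 2: Σ (a_n^2+b_n^2) = 50.

50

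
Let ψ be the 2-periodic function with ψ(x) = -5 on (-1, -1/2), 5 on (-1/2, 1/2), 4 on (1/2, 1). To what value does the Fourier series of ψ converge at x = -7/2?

x = -7/2 differs from x = 1/2 by -2 full period(s), and the series is 2-periodic.
At x = 1/2 the one-sided limits are ψ(1/2^-) = 5 and ψ(1/2^+) = 4.
By Dirichlet's theorem the series converges to their average, [(5) + (4)]/2 = 9/2.

9/2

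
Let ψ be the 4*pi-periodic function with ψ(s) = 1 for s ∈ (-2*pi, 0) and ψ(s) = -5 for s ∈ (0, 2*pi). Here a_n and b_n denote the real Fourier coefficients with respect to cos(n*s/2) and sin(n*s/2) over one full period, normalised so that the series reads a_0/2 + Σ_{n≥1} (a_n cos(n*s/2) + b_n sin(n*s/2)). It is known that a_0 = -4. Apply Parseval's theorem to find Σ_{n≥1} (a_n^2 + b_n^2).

18

Parseval: a_0^2/2 + Σ_{n≥1} (a_n^2+b_n^2) = (1/(2*pi)) ∫_{-2*pi}^{2*pi} ψ(s)^2 ds = 26.
Subtract a_0^2/2 = 8: Σ (a_n^2+b_n^2) = 18.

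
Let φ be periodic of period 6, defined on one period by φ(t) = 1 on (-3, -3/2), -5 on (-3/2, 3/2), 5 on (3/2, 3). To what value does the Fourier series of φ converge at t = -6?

-5

t = -6 differs from t = 0 by -1 full period(s), and the series is 6-periodic.
φ is continuous at t = 0 with value -5, so the series converges to -5 there.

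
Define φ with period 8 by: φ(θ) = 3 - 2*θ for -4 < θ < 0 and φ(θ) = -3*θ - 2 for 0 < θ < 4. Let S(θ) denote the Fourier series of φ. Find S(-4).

θ = -4 differs from θ = 4 by -1 full period(s), and the series is 8-periodic.
At θ = 4 the one-sided limits are φ(4^-) = -14 and φ(4^+) = 11.
By Dirichlet's theorem the series converges to their average, [(-14) + (11)]/2 = -3/2.

-3/2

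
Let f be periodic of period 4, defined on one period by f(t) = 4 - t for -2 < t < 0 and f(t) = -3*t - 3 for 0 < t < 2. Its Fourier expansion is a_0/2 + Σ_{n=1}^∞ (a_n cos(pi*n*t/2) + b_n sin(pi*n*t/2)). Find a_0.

-1

a_0 = 1/2 ∫_{-2}^{2} f(t) dt = 1/2 · (-2) = -1.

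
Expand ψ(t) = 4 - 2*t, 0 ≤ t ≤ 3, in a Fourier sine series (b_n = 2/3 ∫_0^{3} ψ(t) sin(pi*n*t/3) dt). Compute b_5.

b_5 = 2/3 ∫_0^{3} (4 - 2*t) sin(5*pi*t/3) dt.
Integrating by parts (boundary term plus one more integral), an antiderivative of (4 - 2*t) sin(5*pi*t/3) is 6*t*cos(5*pi*t/3)/(5*pi) - 18*sin(5*pi*t/3)/(25*pi**2) - 12*cos(5*pi*t/3)/(5*pi); evaluating from 0 to 3: ∫_{0}^{3} (4 - 2*t) sin(5*pi*t/3) dt = (-6/(5*pi)) - (-12/(5*pi)) = 6/(5*pi).
Hence b_5 = (2/3)·(6/(5*pi)) = 4/(5*pi).

4/(5*pi)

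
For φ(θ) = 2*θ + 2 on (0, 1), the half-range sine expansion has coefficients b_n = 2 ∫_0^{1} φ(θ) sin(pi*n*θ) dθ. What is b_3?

b_3 = 2 ∫_0^{1} (2*θ + 2) sin(3*pi*θ) dθ.
Integrating by parts (boundary term plus one more integral), an antiderivative of (2*θ + 2) sin(3*pi*θ) is -2*θ*cos(3*pi*θ)/(3*pi) + 2*sin(3*pi*θ)/(9*pi**2) - 2*cos(3*pi*θ)/(3*pi); evaluating from 0 to 1: ∫_{0}^{1} (2*θ + 2) sin(3*pi*θ) dθ = (4/(3*pi)) - (-2/(3*pi)) = 2/pi.
Hence b_3 = 2·(2/pi) = 4/pi.

4/pi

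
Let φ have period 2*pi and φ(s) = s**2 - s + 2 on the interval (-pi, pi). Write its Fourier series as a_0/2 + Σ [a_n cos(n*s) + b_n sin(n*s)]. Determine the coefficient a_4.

1/4

a_4 = 1/pi ∫_{-pi}^{pi} φ(s) cos(4*s) ds.
Integrating by parts twice (tabular method), an antiderivative of (s**2 - s + 2) cos(4*s) is s**2*sin(4*s)/4 - s*sin(4*s)/4 + s*cos(4*s)/8 + 15*sin(4*s)/32 - cos(4*s)/16; evaluating from -pi to pi: ∫_{-pi}^{pi} (s**2 - s + 2) cos(4*s) ds = (-1/16 + pi/8) - (-pi/8 - 1/16) = pi/4.
Hence a_4 = (1/pi)·(pi/4) = 1/4.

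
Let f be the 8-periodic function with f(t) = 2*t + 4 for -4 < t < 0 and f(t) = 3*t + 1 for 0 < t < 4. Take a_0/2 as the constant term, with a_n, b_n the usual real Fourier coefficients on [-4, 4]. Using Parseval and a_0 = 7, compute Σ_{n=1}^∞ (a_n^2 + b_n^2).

251/6

Parseval: a_0^2/2 + Σ_{n≥1} (a_n^2+b_n^2) = 1/4 ∫_{-4}^{4} f(t)^2 dt = 199/3.
Subtract a_0^2/2 = 49/2: Σ (a_n^2+b_n^2) = 251/6.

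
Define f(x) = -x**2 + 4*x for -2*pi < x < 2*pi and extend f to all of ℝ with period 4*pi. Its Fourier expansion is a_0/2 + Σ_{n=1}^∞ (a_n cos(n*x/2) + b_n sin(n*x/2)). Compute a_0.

-8*pi**2/3

a_0 = (1/(2*pi)) ∫_{-2*pi}^{2*pi} f(x) dx = (1/(2*pi)) · (-16*pi**3/3) = -8*pi**2/3.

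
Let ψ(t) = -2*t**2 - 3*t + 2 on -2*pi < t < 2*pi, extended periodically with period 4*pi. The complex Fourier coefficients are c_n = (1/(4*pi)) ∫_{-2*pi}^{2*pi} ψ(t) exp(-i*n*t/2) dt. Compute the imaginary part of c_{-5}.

-6/5

Since ψ is real-valued, Im(c_{-5}) = -(1/(4*pi)) ∫_{-2*pi}^{2*pi} ψ(t) sin(-5*t/2) dt = b_{5}/2.
Integrating by parts twice (tabular method), an antiderivative of (-2*t**2 - 3*t + 2) sin(-5*t/2) is -4*t**2*cos(5*t/2)/5 + 16*t*sin(5*t/2)/25 - 6*t*cos(5*t/2)/5 + 12*sin(5*t/2)/25 + 132*cos(5*t/2)/125; evaluating from -2*pi to 2*pi: ∫_{-2*pi}^{2*pi} (-2*t**2 - 3*t + 2) sin(-5*t/2) dt = (-132/125 + 12*pi/5 + 16*pi**2/5) - (-12*pi/5 - 132/125 + 16*pi**2/5) = 24*pi/5.
Hence Im(c_{-5}) = (-1/(4*pi))·(24*pi/5) = -6/5.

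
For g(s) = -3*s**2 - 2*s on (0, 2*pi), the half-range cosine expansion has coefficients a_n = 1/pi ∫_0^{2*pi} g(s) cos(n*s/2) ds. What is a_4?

-3

a_4 = 1/pi ∫_0^{2*pi} (-3*s**2 - 2*s) cos(2*s) ds.
Integrating by parts twice (tabular method), an antiderivative of (-3*s**2 - 2*s) cos(2*s) is -3*s**2*sin(2*s)/2 - s*sin(2*s) - 3*s*cos(2*s)/2 + 3*sin(2*s)/4 - cos(2*s)/2; evaluating from 0 to 2*pi: ∫_{0}^{2*pi} (-3*s**2 - 2*s) cos(2*s) ds = (-3*pi - 1/2) - (-1/2) = -3*pi.
Hence a_4 = (1/pi)·(-3*pi) = -3.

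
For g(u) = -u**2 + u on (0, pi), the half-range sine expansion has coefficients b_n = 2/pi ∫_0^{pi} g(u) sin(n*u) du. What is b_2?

b_2 = 2/pi ∫_0^{pi} (-u**2 + u) sin(2*u) du.
Integrating by parts twice (tabular method), an antiderivative of (-u**2 + u) sin(2*u) is u**2*cos(2*u)/2 - u*sin(2*u)/2 - u*cos(2*u)/2 + sin(2*u)/4 - cos(2*u)/4; evaluating from 0 to pi: ∫_{0}^{pi} (-u**2 + u) sin(2*u) du = (-pi/2 - 1/4 + pi**2/2) - (-1/4) = pi*(-1 + pi)/2.
Hence b_2 = (2/pi)·(pi*(-1 + pi)/2) = -1 + pi.

-1 + pi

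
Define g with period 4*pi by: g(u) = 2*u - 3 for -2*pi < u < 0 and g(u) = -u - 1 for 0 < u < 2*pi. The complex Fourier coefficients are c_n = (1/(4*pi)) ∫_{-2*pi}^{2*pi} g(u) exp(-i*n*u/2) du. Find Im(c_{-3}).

(2 + pi)/(3*pi)

Since g is real-valued, Im(c_{-3}) = -(1/(4*pi)) ∫_{-2*pi}^{2*pi} g(u) sin(-3*u/2) du = b_{3}/2.
Split the integral at the breakpoints.
Integrating by parts (boundary term plus one more integral), an antiderivative of (2*u - 3) sin(-3*u/2) is 4*u*cos(3*u/2)/3 - 8*sin(3*u/2)/9 - 2*cos(3*u/2); evaluating from -2*pi to 0: ∫_{-2*pi}^{0} (2*u - 3) sin(-3*u/2) du = (-2) - (2 + 8*pi/3) = -8*pi/3 - 4.
Integrating by parts (boundary term plus one more integral), an antiderivative of (-u - 1) sin(-3*u/2) is -2*u*cos(3*u/2)/3 + 4*sin(3*u/2)/9 - 2*cos(3*u/2)/3; evaluating from 0 to 2*pi: ∫_{0}^{2*pi} (-u - 1) sin(-3*u/2) du = (2/3 + 4*pi/3) - (-2/3) = 4/3 + 4*pi/3.
So ∫_{-2*pi}^{2*pi} g(u) sin(-3*u/2) du = -4*pi/3 - 8/3.
Hence Im(c_{-3}) = (-1/(4*pi))·(-4*pi/3 - 8/3) = (2 + pi)/(3*pi).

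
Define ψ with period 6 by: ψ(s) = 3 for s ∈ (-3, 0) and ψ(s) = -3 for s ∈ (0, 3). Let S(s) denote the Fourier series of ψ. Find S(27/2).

s = 27/2 differs from s = 3/2 by 2 full period(s), and the series is 6-periodic.
ψ is continuous at s = 3/2 with value -3, so the series converges to -3 there.

-3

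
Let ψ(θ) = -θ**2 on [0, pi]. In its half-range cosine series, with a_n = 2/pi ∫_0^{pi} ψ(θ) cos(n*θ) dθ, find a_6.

a_6 = 2/pi ∫_0^{pi} (-θ**2) cos(6*θ) dθ.
Integrating by parts twice (tabular method), an antiderivative of (-θ**2) cos(6*θ) is -θ**2*sin(6*θ)/6 - θ*cos(6*θ)/18 + sin(6*θ)/108; evaluating from 0 to pi: ∫_{0}^{pi} (-θ**2) cos(6*θ) dθ = (-pi/18) - (0) = -pi/18.
Hence a_6 = (2/pi)·(-pi/18) = -1/9.

-1/9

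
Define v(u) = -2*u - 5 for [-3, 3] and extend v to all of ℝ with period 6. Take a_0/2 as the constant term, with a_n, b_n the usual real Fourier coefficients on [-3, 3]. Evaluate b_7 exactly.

b_7 = 1/3 ∫_{-3}^{3} v(u) sin(7*pi*u/3) du.
Integrating by parts (boundary term plus one more integral), an antiderivative of (-2*u - 5) sin(7*pi*u/3) is 6*u*cos(7*pi*u/3)/(7*pi) - 18*sin(7*pi*u/3)/(49*pi**2) + 15*cos(7*pi*u/3)/(7*pi); evaluating from -3 to 3: ∫_{-3}^{3} (-2*u - 5) sin(7*pi*u/3) du = (-33/(7*pi)) - (3/(7*pi)) = -36/(7*pi).
Hence b_7 = (1/3)·(-36/(7*pi)) = -12/(7*pi).

-12/(7*pi)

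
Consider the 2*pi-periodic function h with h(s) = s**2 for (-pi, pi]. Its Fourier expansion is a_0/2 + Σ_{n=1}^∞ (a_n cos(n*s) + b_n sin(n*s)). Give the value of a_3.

-4/9

a_3 = 1/pi ∫_{-pi}^{pi} h(s) cos(3*s) ds.
h is even and cos(3*s) is even, so the integrand is even and a_3 = 2/pi ∫_0^{pi} h(s) cos(3*s) ds.
Integrating by parts twice (tabular method), an antiderivative of (s**2) cos(3*s) is s**2*sin(3*s)/3 + 2*s*cos(3*s)/9 - 2*sin(3*s)/27; evaluating from 0 to pi: ∫_{0}^{pi} (s**2) cos(3*s) ds = (-2*pi/9) - (0) = -2*pi/9.
Hence a_3 = (2/pi)·(-2*pi/9) = -4/9.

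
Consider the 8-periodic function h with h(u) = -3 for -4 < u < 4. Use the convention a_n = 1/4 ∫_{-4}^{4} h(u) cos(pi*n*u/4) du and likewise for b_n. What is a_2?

a_2 = 1/4 ∫_{-4}^{4} h(u) cos(pi*u/2) du.
h is even and cos(pi*u/2) is even, so the integrand is even and a_2 = 1/2 ∫_0^{4} h(u) cos(pi*u/2) du.
Directly, an antiderivative of (-3) cos(pi*u/2) is -6*sin(pi*u/2)/pi; evaluating from 0 to 4: ∫_{0}^{4} (-3) cos(pi*u/2) du = (0) - (0) = 0.
Hence a_2 = (1/2)·(0) = 0.

0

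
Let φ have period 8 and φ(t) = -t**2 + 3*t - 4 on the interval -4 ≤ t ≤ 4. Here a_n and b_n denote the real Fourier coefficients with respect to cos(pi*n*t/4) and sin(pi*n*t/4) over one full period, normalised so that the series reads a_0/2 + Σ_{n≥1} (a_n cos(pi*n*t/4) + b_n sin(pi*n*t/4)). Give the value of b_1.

24/pi

b_1 = 1/4 ∫_{-4}^{4} φ(t) sin(pi*t/4) dt.
Integrating by parts twice (tabular method), an antiderivative of (-t**2 + 3*t - 4) sin(pi*t/4) is 4*t**2*cos(pi*t/4)/pi - 32*t*sin(pi*t/4)/pi**2 - 12*t*cos(pi*t/4)/pi + 48*sin(pi*t/4)/pi**2 - 128*cos(pi*t/4)/pi**3 + 16*cos(pi*t/4)/pi; evaluating from -4 to 4: ∫_{-4}^{4} (-t**2 + 3*t - 4) sin(pi*t/4) dt = (-32/pi + 128/pi**3) - (-128/pi + 128/pi**3) = 96/pi.
Hence b_1 = (1/4)·(96/pi) = 24/pi.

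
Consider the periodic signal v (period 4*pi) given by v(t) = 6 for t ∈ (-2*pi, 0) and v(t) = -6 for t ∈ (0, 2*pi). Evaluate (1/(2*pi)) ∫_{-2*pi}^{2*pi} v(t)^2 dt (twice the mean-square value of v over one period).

72

(1/(2*pi)) ∫_{-2*pi}^{2*pi} v(t)^2 dt = (1/(2*pi)) · (144*pi) = 72.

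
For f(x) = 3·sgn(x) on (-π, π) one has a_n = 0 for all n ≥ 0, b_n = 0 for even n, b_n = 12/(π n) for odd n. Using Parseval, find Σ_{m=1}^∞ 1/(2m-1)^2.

pi**2/8

Parseval: Σ b_n^2 = (1/π) ∫_{-π}^{π} f(x)^2 dx = 18.
Only odd n contribute, with b_n^2 = 144/(π^2 n^2), so Σ_{m≥1} 1/(2m-1)^2 = π^2·(18)/144 = pi**2/8.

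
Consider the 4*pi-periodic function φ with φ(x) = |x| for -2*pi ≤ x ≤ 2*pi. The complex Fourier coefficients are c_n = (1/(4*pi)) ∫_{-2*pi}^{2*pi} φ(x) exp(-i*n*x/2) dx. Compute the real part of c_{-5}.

Since φ is real-valued, Re(c_{-5}) = (1/(4*pi)) ∫_{-2*pi}^{2*pi} φ(x) cos(-5*x/2) dx = a_{5}/2.
φ is even and cos(-5*x/2) is even, so the integrand is even: ∫_{-2*pi}^{2*pi} φ(x) cos(-5*x/2) dx = 2∫_0^{2*pi} φ(x) cos(-5*x/2) dx.
Integrating by parts (boundary term plus one more integral), an antiderivative of (x) cos(-5*x/2) is 2*x*sin(5*x/2)/5 + 4*cos(5*x/2)/25; evaluating from 0 to 2*pi: ∫_{0}^{2*pi} (x) cos(-5*x/2) dx = (-4/25) - (4/25) = -8/25.
So ∫_{-2*pi}^{2*pi} φ(x) cos(-5*x/2) dx = -16/25.
Hence Re(c_{-5}) = (1/(4*pi))·(-16/25) = -4/(25*pi).

-4/(25*pi)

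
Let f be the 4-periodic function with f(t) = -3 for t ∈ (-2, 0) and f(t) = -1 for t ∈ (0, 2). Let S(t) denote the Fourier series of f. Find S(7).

t = 7 differs from t = -1 by 2 full period(s), and the series is 4-periodic.
f is continuous at t = -1 with value -3, so the series converges to -3 there.

-3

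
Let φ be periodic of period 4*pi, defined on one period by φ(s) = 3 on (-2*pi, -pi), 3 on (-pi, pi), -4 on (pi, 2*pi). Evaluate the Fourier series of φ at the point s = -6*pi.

s = -6*pi differs from s = -2*pi by -1 full period(s), and the series is 4*pi-periodic.
At s = -2*pi the one-sided limits are φ(-2*pi^-) = -4 and φ(-2*pi^+) = 3.
By Dirichlet's theorem the series converges to their average, [(-4) + (3)]/2 = -1/2.

-1/2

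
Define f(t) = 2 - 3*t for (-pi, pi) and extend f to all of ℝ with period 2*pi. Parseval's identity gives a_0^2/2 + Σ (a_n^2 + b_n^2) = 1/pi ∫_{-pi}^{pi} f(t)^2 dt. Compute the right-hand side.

1/pi ∫_{-pi}^{pi} f(t)^2 dt = 1/pi · (8*pi + 6*pi**3) = 8 + 6*pi**2.

8 + 6*pi**2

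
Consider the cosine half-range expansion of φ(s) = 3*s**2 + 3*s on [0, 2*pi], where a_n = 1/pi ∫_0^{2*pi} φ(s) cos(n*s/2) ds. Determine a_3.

8*(-2*pi - 1)/(3*pi)

a_3 = 1/pi ∫_0^{2*pi} (3*s**2 + 3*s) cos(3*s/2) ds.
Integrating by parts twice (tabular method), an antiderivative of (3*s**2 + 3*s) cos(3*s/2) is 2*s**2*sin(3*s/2) + 2*s*sin(3*s/2) + 8*s*cos(3*s/2)/3 - 16*sin(3*s/2)/9 + 4*cos(3*s/2)/3; evaluating from 0 to 2*pi: ∫_{0}^{2*pi} (3*s**2 + 3*s) cos(3*s/2) ds = (-16*pi/3 - 4/3) - (4/3) = -16*pi/3 - 8/3.
Hence a_3 = (1/pi)·(-16*pi/3 - 8/3) = 8*(-2*pi - 1)/(3*pi).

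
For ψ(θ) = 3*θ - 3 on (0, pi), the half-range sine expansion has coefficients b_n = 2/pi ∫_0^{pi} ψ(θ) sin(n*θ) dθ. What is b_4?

b_4 = 2/pi ∫_0^{pi} (3*θ - 3) sin(4*θ) dθ.
Integrating by parts (boundary term plus one more integral), an antiderivative of (3*θ - 3) sin(4*θ) is -3*θ*cos(4*θ)/4 + 3*sin(4*θ)/16 + 3*cos(4*θ)/4; evaluating from 0 to pi: ∫_{0}^{pi} (3*θ - 3) sin(4*θ) dθ = (3/4 - 3*pi/4) - (3/4) = -3*pi/4.
Hence b_4 = (2/pi)·(-3*pi/4) = -3/2.

-3/2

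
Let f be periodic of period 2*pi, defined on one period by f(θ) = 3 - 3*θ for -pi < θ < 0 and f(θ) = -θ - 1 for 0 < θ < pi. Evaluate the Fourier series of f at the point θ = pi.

1 + pi

θ = pi differs from θ = -pi by 1 full period(s), and the series is 2*pi-periodic.
At θ = -pi the one-sided limits are f(-pi^-) = -pi - 1 and f(-pi^+) = 3 + 3*pi.
By Dirichlet's theorem the series converges to their average, [(-pi - 1) + (3 + 3*pi)]/2 = 1 + pi.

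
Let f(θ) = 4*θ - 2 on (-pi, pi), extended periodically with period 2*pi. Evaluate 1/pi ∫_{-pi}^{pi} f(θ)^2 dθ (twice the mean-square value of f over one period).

8 + 32*pi**2/3

1/pi ∫_{-pi}^{pi} f(θ)^2 dθ = 1/pi · (8*pi + 32*pi**3/3) = 8 + 32*pi**2/3.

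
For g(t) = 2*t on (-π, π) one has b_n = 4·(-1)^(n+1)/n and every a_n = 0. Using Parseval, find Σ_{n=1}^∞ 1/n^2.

pi**2/6

Parseval: Σ b_n^2 = (1/π) ∫_{-π}^{π} g(t)^2 dt = 8*pi**2/3.
Σ b_n^2 = Σ 16/n^2, so Σ 1/n^2 = (8*pi**2/3)/16 = pi**2/6.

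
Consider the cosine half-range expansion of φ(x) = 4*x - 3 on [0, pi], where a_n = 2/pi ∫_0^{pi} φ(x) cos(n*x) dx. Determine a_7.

-16/(49*pi)

a_7 = 2/pi ∫_0^{pi} (4*x - 3) cos(7*x) dx.
Integrating by parts (boundary term plus one more integral), an antiderivative of (4*x - 3) cos(7*x) is 4*x*sin(7*x)/7 - 3*sin(7*x)/7 + 4*cos(7*x)/49; evaluating from 0 to pi: ∫_{0}^{pi} (4*x - 3) cos(7*x) dx = (-4/49) - (4/49) = -8/49.
Hence a_7 = (2/pi)·(-8/49) = -16/(49*pi).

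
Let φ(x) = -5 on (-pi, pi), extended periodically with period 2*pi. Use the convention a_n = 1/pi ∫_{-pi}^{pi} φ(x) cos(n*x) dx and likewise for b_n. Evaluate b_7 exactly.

0

b_7 = 1/pi ∫_{-pi}^{pi} φ(x) sin(7*x) dx.
φ is even and sin(7*x) is odd, so the integrand is odd over a symmetric interval and the integral vanishes.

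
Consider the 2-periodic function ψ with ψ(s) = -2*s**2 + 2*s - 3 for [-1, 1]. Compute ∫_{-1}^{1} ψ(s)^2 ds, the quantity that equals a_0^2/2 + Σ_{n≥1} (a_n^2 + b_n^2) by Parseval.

454/15

∫_{-1}^{1} ψ(s)^2 ds = 454/15.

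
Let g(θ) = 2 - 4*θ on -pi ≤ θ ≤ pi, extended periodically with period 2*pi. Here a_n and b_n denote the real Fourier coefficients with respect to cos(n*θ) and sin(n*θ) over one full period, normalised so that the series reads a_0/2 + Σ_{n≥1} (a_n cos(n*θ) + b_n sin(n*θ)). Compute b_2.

4

b_2 = 1/pi ∫_{-pi}^{pi} g(θ) sin(2*θ) dθ.
Integrating by parts (boundary term plus one more integral), an antiderivative of (2 - 4*θ) sin(2*θ) is 2*θ*cos(2*θ) - sin(2*θ) - cos(2*θ); evaluating from -pi to pi: ∫_{-pi}^{pi} (2 - 4*θ) sin(2*θ) dθ = (-1 + 2*pi) - (-2*pi - 1) = 4*pi.
Hence b_2 = (1/pi)·(4*pi) = 4.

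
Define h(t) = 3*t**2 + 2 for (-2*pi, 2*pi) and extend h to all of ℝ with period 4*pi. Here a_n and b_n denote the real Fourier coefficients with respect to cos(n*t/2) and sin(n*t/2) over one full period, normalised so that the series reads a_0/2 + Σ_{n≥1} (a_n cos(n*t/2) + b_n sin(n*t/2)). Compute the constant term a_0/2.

a_0 = (1/(2*pi)) ∫_{-2*pi}^{2*pi} h(t) dt = (1/(2*pi)) · (8*pi + 16*pi**3) = 4 + 8*pi**2.
So the constant term a_0/2 = 2 + 4*pi**2.

2 + 4*pi**2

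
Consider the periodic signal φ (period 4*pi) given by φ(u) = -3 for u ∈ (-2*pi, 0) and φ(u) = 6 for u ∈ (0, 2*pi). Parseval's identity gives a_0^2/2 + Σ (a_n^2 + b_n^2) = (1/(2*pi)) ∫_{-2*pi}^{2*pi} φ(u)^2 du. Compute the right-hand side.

45

(1/(2*pi)) ∫_{-2*pi}^{2*pi} φ(u)^2 du = (1/(2*pi)) · (90*pi) = 45.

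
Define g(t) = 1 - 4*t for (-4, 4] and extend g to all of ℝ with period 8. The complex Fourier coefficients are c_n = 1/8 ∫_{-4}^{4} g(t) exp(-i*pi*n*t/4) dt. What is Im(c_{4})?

-4/pi

Since g is real-valued, Im(c_{4}) = -1/8 ∫_{-4}^{4} g(t) sin(pi*t) dt = -b_{4}/2.
Integrating by parts (boundary term plus one more integral), an antiderivative of (1 - 4*t) sin(pi*t) is 4*t*cos(pi*t)/pi - 4*sin(pi*t)/pi**2 - cos(pi*t)/pi; evaluating from -4 to 4: ∫_{-4}^{4} (1 - 4*t) sin(pi*t) dt = (15/pi) - (-17/pi) = 32/pi.
Hence Im(c_{4}) = (-1/8)·(32/pi) = -4/pi.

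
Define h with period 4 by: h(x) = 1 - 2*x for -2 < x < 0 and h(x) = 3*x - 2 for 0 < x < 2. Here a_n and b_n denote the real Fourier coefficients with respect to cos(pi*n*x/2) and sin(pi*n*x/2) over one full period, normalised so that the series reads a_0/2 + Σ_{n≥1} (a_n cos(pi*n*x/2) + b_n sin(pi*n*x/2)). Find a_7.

-20/(49*pi**2)

a_7 = 1/2 ∫_{-2}^{2} h(x) cos(7*pi*x/2) dx.
Split the integral at the breakpoints.
Integrating by parts (boundary term plus one more integral), an antiderivative of (1 - 2*x) cos(7*pi*x/2) is -4*x*sin(7*pi*x/2)/(7*pi) + 2*sin(7*pi*x/2)/(7*pi) - 8*cos(7*pi*x/2)/(49*pi**2); evaluating from -2 to 0: ∫_{-2}^{0} (1 - 2*x) cos(7*pi*x/2) dx = (-8/(49*pi**2)) - (8/(49*pi**2)) = -16/(49*pi**2).
Integrating by parts (boundary term plus one more integral), an antiderivative of (3*x - 2) cos(7*pi*x/2) is 6*x*sin(7*pi*x/2)/(7*pi) - 4*sin(7*pi*x/2)/(7*pi) + 12*cos(7*pi*x/2)/(49*pi**2); evaluating from 0 to 2: ∫_{0}^{2} (3*x - 2) cos(7*pi*x/2) dx = (-12/(49*pi**2)) - (12/(49*pi**2)) = -24/(49*pi**2).
Summing the pieces and multiplying by (1/2) gives a_7 = -20/(49*pi**2).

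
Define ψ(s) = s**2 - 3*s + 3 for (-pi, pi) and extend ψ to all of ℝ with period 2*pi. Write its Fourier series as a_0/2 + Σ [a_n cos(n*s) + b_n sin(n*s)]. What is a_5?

a_5 = 1/pi ∫_{-pi}^{pi} ψ(s) cos(5*s) ds.
Integrating by parts twice (tabular method), an antiderivative of (s**2 - 3*s + 3) cos(5*s) is s**2*sin(5*s)/5 - 3*s*sin(5*s)/5 + 2*s*cos(5*s)/25 + 73*sin(5*s)/125 - 3*cos(5*s)/25; evaluating from -pi to pi: ∫_{-pi}^{pi} (s**2 - 3*s + 3) cos(5*s) ds = (3/25 - 2*pi/25) - (3/25 + 2*pi/25) = -4*pi/25.
Hence a_5 = (1/pi)·(-4*pi/25) = -4/25.

-4/25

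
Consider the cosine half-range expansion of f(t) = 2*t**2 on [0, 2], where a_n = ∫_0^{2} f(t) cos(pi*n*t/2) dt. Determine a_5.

-32/(25*pi**2)

a_5 = ∫_0^{2} (2*t**2) cos(5*pi*t/2) dt.
Integrating by parts twice (tabular method), an antiderivative of (2*t**2) cos(5*pi*t/2) is 4*t**2*sin(5*pi*t/2)/(5*pi) + 16*t*cos(5*pi*t/2)/(25*pi**2) - 32*sin(5*pi*t/2)/(125*pi**3); evaluating from 0 to 2: ∫_{0}^{2} (2*t**2) cos(5*pi*t/2) dt = (-32/(25*pi**2)) - (0) = -32/(25*pi**2).
Hence a_5 = -32/(25*pi**2).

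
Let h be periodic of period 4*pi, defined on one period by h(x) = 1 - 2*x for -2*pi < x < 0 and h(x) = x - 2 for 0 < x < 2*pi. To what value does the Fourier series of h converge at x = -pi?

h is continuous at x = -pi with value 1 + 2*pi, so the series converges to 1 + 2*pi there.

1 + 2*pi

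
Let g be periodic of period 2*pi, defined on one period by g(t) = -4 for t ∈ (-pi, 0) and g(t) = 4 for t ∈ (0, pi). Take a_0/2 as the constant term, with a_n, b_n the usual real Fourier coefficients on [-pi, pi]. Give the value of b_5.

16/(5*pi)

b_5 = 1/pi ∫_{-pi}^{pi} g(t) sin(5*t) dt.
g is odd and sin(5*t) is odd, so the integrand is even and b_5 = 2/pi ∫_0^{pi} g(t) sin(5*t) dt.
Directly, an antiderivative of (4) sin(5*t) is -4*cos(5*t)/5; evaluating from 0 to pi: ∫_{0}^{pi} (4) sin(5*t) dt = (4/5) - (-4/5) = 8/5.
Hence b_5 = (2/pi)·(8/5) = 16/(5*pi).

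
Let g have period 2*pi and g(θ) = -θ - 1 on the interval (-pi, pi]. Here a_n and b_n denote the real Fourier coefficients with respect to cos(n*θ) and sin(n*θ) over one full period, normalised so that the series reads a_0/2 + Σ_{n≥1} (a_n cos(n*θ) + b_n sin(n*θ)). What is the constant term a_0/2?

a_0 = 1/pi ∫_{-pi}^{pi} g(θ) dθ = 1/pi · (-2*pi) = -2.
So the constant term a_0/2 = -1.

-1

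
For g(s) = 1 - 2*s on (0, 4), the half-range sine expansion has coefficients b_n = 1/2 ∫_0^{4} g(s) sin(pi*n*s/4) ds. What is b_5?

-12/(5*pi)

b_5 = 1/2 ∫_0^{4} (1 - 2*s) sin(5*pi*s/4) ds.
Integrating by parts (boundary term plus one more integral), an antiderivative of (1 - 2*s) sin(5*pi*s/4) is 8*s*cos(5*pi*s/4)/(5*pi) - 32*sin(5*pi*s/4)/(25*pi**2) - 4*cos(5*pi*s/4)/(5*pi); evaluating from 0 to 4: ∫_{0}^{4} (1 - 2*s) sin(5*pi*s/4) ds = (-28/(5*pi)) - (-4/(5*pi)) = -24/(5*pi).
Hence b_5 = (1/2)·(-24/(5*pi)) = -12/(5*pi).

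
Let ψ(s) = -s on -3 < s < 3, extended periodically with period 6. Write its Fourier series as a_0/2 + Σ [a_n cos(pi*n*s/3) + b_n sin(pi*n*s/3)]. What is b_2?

3/pi

b_2 = 1/3 ∫_{-3}^{3} ψ(s) sin(2*pi*s/3) ds.
ψ is odd and sin(2*pi*s/3) is odd, so the integrand is even and b_2 = 2/3 ∫_0^{3} ψ(s) sin(2*pi*s/3) ds.
Integrating by parts (boundary term plus one more integral), an antiderivative of (-s) sin(2*pi*s/3) is 3*s*cos(2*pi*s/3)/(2*pi) - 9*sin(2*pi*s/3)/(4*pi**2); evaluating from 0 to 3: ∫_{0}^{3} (-s) sin(2*pi*s/3) ds = (9/(2*pi)) - (0) = 9/(2*pi).
Hence b_2 = (2/3)·(9/(2*pi)) = 3/pi.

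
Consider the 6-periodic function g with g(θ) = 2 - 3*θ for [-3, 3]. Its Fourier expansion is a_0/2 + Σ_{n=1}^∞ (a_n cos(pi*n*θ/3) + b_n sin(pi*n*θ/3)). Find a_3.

a_3 = 1/3 ∫_{-3}^{3} g(θ) cos(pi*θ) dθ.
Integrating by parts (boundary term plus one more integral), an antiderivative of (2 - 3*θ) cos(pi*θ) is -3*θ*sin(pi*θ)/pi + 2*sin(pi*θ)/pi - 3*cos(pi*θ)/pi**2; evaluating from -3 to 3: ∫_{-3}^{3} (2 - 3*θ) cos(pi*θ) dθ = (3/pi**2) - (3/pi**2) = 0.
Hence a_3 = (1/3)·(0) = 0.

0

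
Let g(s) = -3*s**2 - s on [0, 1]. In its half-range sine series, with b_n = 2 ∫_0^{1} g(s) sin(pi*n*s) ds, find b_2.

b_2 = 2 ∫_0^{1} (-3*s**2 - s) sin(2*pi*s) ds.
Integrating by parts twice (tabular method), an antiderivative of (-3*s**2 - s) sin(2*pi*s) is 3*s**2*cos(2*pi*s)/(2*pi) - 3*s*sin(2*pi*s)/(2*pi**2) + s*cos(2*pi*s)/(2*pi) - sin(2*pi*s)/(4*pi**2) - 3*cos(2*pi*s)/(4*pi**3); evaluating from 0 to 1: ∫_{0}^{1} (-3*s**2 - s) sin(2*pi*s) ds = (-3/(4*pi**3) + 2/pi) - (-3/(4*pi**3)) = 2/pi.
Hence b_2 = 2·(2/pi) = 4/pi.

4/pi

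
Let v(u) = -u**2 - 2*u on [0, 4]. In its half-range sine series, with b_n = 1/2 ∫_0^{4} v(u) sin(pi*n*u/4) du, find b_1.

b_1 = 1/2 ∫_0^{4} (-u**2 - 2*u) sin(pi*u/4) du.
Integrating by parts twice (tabular method), an antiderivative of (-u**2 - 2*u) sin(pi*u/4) is 4*u**2*cos(pi*u/4)/pi - 32*u*sin(pi*u/4)/pi**2 + 8*u*cos(pi*u/4)/pi - 32*sin(pi*u/4)/pi**2 - 128*cos(pi*u/4)/pi**3; evaluating from 0 to 4: ∫_{0}^{4} (-u**2 - 2*u) sin(pi*u/4) du = (-96/pi + 128/pi**3) - (-128/pi**3) = -96/pi + 256/pi**3.
Hence b_1 = (1/2)·(-96/pi + 256/pi**3) = -48/pi + 128/pi**3.

-48/pi + 128/pi**3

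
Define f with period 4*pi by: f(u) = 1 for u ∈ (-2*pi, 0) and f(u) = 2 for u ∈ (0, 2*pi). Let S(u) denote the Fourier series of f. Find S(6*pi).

3/2

u = 6*pi differs from u = -2*pi by 2 full period(s), and the series is 4*pi-periodic.
At u = -2*pi the one-sided limits are f(-2*pi^-) = 2 and f(-2*pi^+) = 1.
By Dirichlet's theorem the series converges to their average, [(2) + (1)]/2 = 3/2.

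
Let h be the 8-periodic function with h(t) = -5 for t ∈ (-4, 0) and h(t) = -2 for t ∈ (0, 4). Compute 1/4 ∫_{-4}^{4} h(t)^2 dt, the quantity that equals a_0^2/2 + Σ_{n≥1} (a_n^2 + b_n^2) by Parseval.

1/4 ∫_{-4}^{4} h(t)^2 dt = 1/4 · (116) = 29.

29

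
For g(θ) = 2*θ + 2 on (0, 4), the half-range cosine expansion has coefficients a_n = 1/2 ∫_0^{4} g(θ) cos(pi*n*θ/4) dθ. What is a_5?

a_5 = 1/2 ∫_0^{4} (2*θ + 2) cos(5*pi*θ/4) dθ.
Integrating by parts (boundary term plus one more integral), an antiderivative of (2*θ + 2) cos(5*pi*θ/4) is 8*θ*sin(5*pi*θ/4)/(5*pi) + 8*sin(5*pi*θ/4)/(5*pi) + 32*cos(5*pi*θ/4)/(25*pi**2); evaluating from 0 to 4: ∫_{0}^{4} (2*θ + 2) cos(5*pi*θ/4) dθ = (-32/(25*pi**2)) - (32/(25*pi**2)) = -64/(25*pi**2).
Hence a_5 = (1/2)·(-64/(25*pi**2)) = -32/(25*pi**2).

-32/(25*pi**2)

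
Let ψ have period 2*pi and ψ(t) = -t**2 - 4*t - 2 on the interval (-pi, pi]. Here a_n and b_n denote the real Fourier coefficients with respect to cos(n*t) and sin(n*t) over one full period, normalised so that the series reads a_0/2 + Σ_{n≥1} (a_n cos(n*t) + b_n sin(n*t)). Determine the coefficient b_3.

-8/3

b_3 = 1/pi ∫_{-pi}^{pi} ψ(t) sin(3*t) dt.
Integrating by parts twice (tabular method), an antiderivative of (-t**2 - 4*t - 2) sin(3*t) is t**2*cos(3*t)/3 - 2*t*sin(3*t)/9 + 4*t*cos(3*t)/3 - 4*sin(3*t)/9 + 16*cos(3*t)/27; evaluating from -pi to pi: ∫_{-pi}^{pi} (-t**2 - 4*t - 2) sin(3*t) dt = (-4*pi/3 - pi**2/3 - 16/27) - (-pi**2/3 - 16/27 + 4*pi/3) = -8*pi/3.
Hence b_3 = (1/pi)·(-8*pi/3) = -8/3.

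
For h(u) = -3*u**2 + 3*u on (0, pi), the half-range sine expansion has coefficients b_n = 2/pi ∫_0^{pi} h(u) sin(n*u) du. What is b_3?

b_3 = 2/pi ∫_0^{pi} (-3*u**2 + 3*u) sin(3*u) du.
Integrating by parts twice (tabular method), an antiderivative of (-3*u**2 + 3*u) sin(3*u) is u**2*cos(3*u) - 2*u*sin(3*u)/3 - u*cos(3*u) + sin(3*u)/3 - 2*cos(3*u)/9; evaluating from 0 to pi: ∫_{0}^{pi} (-3*u**2 + 3*u) sin(3*u) du = (-pi**2 + 2/9 + pi) - (-2/9) = -pi**2 + 4/9 + pi.
Hence b_3 = (2/pi)·(-pi**2 + 4/9 + pi) = -2*pi + 8/(9*pi) + 2.

-2*pi + 8/(9*pi) + 2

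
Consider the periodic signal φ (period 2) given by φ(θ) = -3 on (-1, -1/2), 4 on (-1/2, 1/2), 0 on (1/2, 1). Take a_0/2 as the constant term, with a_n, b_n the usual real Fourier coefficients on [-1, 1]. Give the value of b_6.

-1/pi

b_6 = ∫_{-1}^{1} φ(θ) sin(6*pi*θ) dθ.
Split the integral at the breakpoints.
Directly, an antiderivative of (-3) sin(6*pi*θ) is cos(6*pi*θ)/(2*pi); evaluating from -1 to -1/2: ∫_{-1}^{-1/2} (-3) sin(6*pi*θ) dθ = (-1/(2*pi)) - (1/(2*pi)) = -1/pi.
Directly, an antiderivative of (4) sin(6*pi*θ) is -2*cos(6*pi*θ)/(3*pi); evaluating from -1/2 to 1/2: ∫_{-1/2}^{1/2} (4) sin(6*pi*θ) dθ = (2/(3*pi)) - (2/(3*pi)) = 0.
∫_{1/2}^{1} (0) sin(6*pi*θ) dθ = 0.
Summing the pieces gives b_6 = -1/pi.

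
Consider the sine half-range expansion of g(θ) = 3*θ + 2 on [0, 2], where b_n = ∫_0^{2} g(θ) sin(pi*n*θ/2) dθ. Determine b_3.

b_3 = ∫_0^{2} (3*θ + 2) sin(3*pi*θ/2) dθ.
Integrating by parts (boundary term plus one more integral), an antiderivative of (3*θ + 2) sin(3*pi*θ/2) is -2*θ*cos(3*pi*θ/2)/pi + 4*sin(3*pi*θ/2)/(3*pi**2) - 4*cos(3*pi*θ/2)/(3*pi); evaluating from 0 to 2: ∫_{0}^{2} (3*θ + 2) sin(3*pi*θ/2) dθ = (16/(3*pi)) - (-4/(3*pi)) = 20/(3*pi).
Hence b_3 = 20/(3*pi).

20/(3*pi)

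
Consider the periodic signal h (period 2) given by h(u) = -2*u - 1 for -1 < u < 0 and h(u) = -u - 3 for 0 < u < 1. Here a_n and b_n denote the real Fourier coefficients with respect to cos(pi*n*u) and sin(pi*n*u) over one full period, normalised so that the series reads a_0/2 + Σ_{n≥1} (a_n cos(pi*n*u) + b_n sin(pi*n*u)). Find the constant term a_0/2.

-7/4

a_0 = ∫_{-1}^{1} h(u) du = -7/2.
So the constant term a_0/2 = -7/4.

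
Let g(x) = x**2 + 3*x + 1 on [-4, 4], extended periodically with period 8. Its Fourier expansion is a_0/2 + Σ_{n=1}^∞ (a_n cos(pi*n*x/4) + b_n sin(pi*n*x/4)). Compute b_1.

24/pi

b_1 = 1/4 ∫_{-4}^{4} g(x) sin(pi*x/4) dx.
Integrating by parts twice (tabular method), an antiderivative of (x**2 + 3*x + 1) sin(pi*x/4) is -4*x**2*cos(pi*x/4)/pi + 32*x*sin(pi*x/4)/pi**2 - 12*x*cos(pi*x/4)/pi + 48*sin(pi*x/4)/pi**2 - 4*cos(pi*x/4)/pi + 128*cos(pi*x/4)/pi**3; evaluating from -4 to 4: ∫_{-4}^{4} (x**2 + 3*x + 1) sin(pi*x/4) dx = (-128/pi**3 + 116/pi) - (-128/pi**3 + 20/pi) = 96/pi.
Hence b_1 = (1/4)·(96/pi) = 24/pi.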